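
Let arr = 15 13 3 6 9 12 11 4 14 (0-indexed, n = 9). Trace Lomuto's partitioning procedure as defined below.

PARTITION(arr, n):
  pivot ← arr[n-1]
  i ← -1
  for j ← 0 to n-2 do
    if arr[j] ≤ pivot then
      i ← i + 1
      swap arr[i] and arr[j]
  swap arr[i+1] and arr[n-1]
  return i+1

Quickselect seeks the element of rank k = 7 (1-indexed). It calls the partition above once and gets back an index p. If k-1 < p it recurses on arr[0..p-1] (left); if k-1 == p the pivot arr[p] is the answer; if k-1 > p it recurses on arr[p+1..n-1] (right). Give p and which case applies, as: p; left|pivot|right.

7; left

pivot=14, i=-1
j=0: 15>14, skip
j=1: 13≤14, i=0, swap(0,1) ⇒ 13 15 3 6 9 12 11 4 14
j=2: 3≤14, i=1, swap(1,2) ⇒ 13 3 15 6 9 12 11 4 14
j=3: 6≤14, i=2, swap(2,3) ⇒ 13 3 6 15 9 12 11 4 14
j=4: 9≤14, i=3, swap(3,4) ⇒ 13 3 6 9 15 12 11 4 14
j=5: 12≤14, i=4, swap(4,5) ⇒ 13 3 6 9 12 15 11 4 14
j=6: 11≤14, i=5, swap(5,6) ⇒ 13 3 6 9 12 11 15 4 14
j=7: 4≤14, i=6, swap(6,7) ⇒ 13 3 6 9 12 11 4 15 14
swap(7,8) ⇒ 13 3 6 9 12 11 4 14 15; return 7
p = 7; k-1 = 6 < 7 ⇒ left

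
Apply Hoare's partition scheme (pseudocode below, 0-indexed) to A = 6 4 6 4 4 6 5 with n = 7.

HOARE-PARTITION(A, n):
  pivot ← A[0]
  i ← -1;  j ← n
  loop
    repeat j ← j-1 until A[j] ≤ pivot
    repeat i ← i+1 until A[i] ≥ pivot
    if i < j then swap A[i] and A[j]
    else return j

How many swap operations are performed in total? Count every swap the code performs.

2

pivot = A[0] = 6; i = -1, j = 7
j→6 (A[6]=5≤6), i→0 (A[0]=6≥6); i<j, swap → 5 4 6 4 4 6 6
j→5 (A[5]=6≤6), i→2 (A[2]=6≥6); i<j, swap → 5 4 6 4 4 6 6
j→4, i→5; i≥j, return j=4. A = 5 4 6 4 4 6 6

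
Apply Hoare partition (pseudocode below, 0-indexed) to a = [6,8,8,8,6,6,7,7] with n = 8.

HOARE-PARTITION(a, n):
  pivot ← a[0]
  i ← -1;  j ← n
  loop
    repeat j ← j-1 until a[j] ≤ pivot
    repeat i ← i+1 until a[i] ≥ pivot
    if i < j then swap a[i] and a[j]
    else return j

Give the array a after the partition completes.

pivot=6
j stops at 5 (6), i stops at 0 (6); swap ⇒ [6,8,8,8,6,6,7,7]
j stops at 4 (6), i stops at 1 (8); swap ⇒ [6,6,8,8,8,6,7,7]
j stops at 1, i stops at 2; i≥j ⇒ return 1. a=[6,6,8,8,8,6,7,7]

[6,6,8,8,8,6,7,7]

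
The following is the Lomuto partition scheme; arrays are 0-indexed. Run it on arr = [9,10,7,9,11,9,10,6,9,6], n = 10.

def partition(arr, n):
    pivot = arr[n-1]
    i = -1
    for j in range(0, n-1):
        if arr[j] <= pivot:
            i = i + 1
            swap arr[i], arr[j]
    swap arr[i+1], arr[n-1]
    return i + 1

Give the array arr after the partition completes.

pivot = arr[9] = 6; i = -1
j=0: arr[0]=9 > 6 → no swap
j=1: arr[1]=10 > 6 → no swap
j=2: arr[2]=7 > 6 → no swap
j=3: arr[3]=9 > 6 → no swap
j=4: arr[4]=11 > 6 → no swap
j=5: arr[5]=9 > 6 → no swap
j=6: arr[6]=10 > 6 → no swap
j=7: arr[7]=6 ≤ 6 → i=0, swap arr[0],arr[7] → [6,10,7,9,11,9,10,9,9,6]
j=8: arr[8]=9 > 6 → no swap
final swap arr[1],arr[9] → [6,6,7,9,11,9,10,9,9,10]; return 1

[6,6,7,9,11,9,10,9,9,10]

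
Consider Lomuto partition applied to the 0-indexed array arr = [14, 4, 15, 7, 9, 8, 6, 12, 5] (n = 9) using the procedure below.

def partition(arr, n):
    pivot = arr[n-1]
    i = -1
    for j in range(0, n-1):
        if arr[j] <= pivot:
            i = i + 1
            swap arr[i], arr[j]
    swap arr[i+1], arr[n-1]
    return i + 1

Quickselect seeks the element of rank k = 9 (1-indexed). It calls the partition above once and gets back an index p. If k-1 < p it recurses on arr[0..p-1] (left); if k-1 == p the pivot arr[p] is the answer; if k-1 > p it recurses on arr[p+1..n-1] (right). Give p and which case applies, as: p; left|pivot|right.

1; right

pivot=5, i=-1
j=0: 14>5, skip
j=1: 4≤5, i=0, swap(0,1) ⇒ [4, 14, 15, 7, 9, 8, 6, 12, 5]
j=2: 15>5, skip
j=3: 7>5, skip
j=4: 9>5, skip
j=5: 8>5, skip
j=6: 6>5, skip
j=7: 12>5, skip
swap(1,8) ⇒ [4, 5, 15, 7, 9, 8, 6, 12, 14]; return 1
p = 1; k-1 = 8 > 1 ⇒ right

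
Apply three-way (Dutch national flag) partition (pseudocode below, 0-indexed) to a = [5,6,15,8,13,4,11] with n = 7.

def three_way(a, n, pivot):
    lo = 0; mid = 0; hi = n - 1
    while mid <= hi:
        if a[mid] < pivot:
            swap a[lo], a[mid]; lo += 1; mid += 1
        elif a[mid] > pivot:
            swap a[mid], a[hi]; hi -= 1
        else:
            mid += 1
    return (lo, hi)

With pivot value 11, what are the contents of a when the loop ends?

[5,6,8,4,11,13,15]

pivot = 11; lo=0, mid=0, hi=6
a[mid]=5<11: swap a[0],a[0]; lo=1,mid=1 → [5,6,15,8,13,4,11]
a[mid]=6<11: swap a[1],a[1]; lo=2,mid=2 → [5,6,15,8,13,4,11]
a[mid]=15>11: swap a[2],a[6]; hi=5 → [5,6,11,8,13,4,15]
a[mid]=11=11: mid=3
a[mid]=8<11: swap a[2],a[3]; lo=3,mid=4 → [5,6,8,11,13,4,15]
a[mid]=13>11: swap a[4],a[5]; hi=4 → [5,6,8,11,4,13,15]
a[mid]=4<11: swap a[3],a[4]; lo=4,mid=5 → [5,6,8,4,11,13,15]
end: lo=4, hi=4; a = [5,6,8,4,11,13,15]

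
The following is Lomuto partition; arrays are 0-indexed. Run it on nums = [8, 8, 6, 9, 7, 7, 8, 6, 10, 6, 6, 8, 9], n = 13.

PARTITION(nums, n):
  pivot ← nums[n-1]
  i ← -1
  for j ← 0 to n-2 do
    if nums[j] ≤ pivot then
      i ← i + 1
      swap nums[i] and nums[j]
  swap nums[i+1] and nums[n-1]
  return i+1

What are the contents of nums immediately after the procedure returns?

[8, 8, 6, 9, 7, 7, 8, 6, 6, 6, 8, 9, 10]

pivot=9, i=-1
j=0: 8≤9, i=0, swap(0,0) ⇒ [8, 8, 6, 9, 7, 7, 8, 6, 10, 6, 6, 8, 9]
j=1: 8≤9, i=1, swap(1,1) ⇒ [8, 8, 6, 9, 7, 7, 8, 6, 10, 6, 6, 8, 9]
j=2: 6≤9, i=2, swap(2,2) ⇒ [8, 8, 6, 9, 7, 7, 8, 6, 10, 6, 6, 8, 9]
j=3: 9≤9, i=3, swap(3,3) ⇒ [8, 8, 6, 9, 7, 7, 8, 6, 10, 6, 6, 8, 9]
j=4: 7≤9, i=4, swap(4,4) ⇒ [8, 8, 6, 9, 7, 7, 8, 6, 10, 6, 6, 8, 9]
j=5: 7≤9, i=5, swap(5,5) ⇒ [8, 8, 6, 9, 7, 7, 8, 6, 10, 6, 6, 8, 9]
j=6: 8≤9, i=6, swap(6,6) ⇒ [8, 8, 6, 9, 7, 7, 8, 6, 10, 6, 6, 8, 9]
j=7: 6≤9, i=7, swap(7,7) ⇒ [8, 8, 6, 9, 7, 7, 8, 6, 10, 6, 6, 8, 9]
j=8: 10>9, skip
j=9: 6≤9, i=8, swap(8,9) ⇒ [8, 8, 6, 9, 7, 7, 8, 6, 6, 10, 6, 8, 9]
j=10: 6≤9, i=9, swap(9,10) ⇒ [8, 8, 6, 9, 7, 7, 8, 6, 6, 6, 10, 8, 9]
j=11: 8≤9, i=10, swap(10,11) ⇒ [8, 8, 6, 9, 7, 7, 8, 6, 6, 6, 8, 10, 9]
swap(11,12) ⇒ [8, 8, 6, 9, 7, 7, 8, 6, 6, 6, 8, 9, 10]; return 11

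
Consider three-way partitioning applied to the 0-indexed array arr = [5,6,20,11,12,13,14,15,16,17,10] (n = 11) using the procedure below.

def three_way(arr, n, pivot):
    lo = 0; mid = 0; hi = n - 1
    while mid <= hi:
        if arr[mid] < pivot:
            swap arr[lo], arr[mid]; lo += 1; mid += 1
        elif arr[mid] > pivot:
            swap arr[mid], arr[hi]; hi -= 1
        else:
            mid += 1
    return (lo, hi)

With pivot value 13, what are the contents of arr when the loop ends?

[5,6,10,11,12,13,15,16,17,14,20]

pivot = 13; lo=0, mid=0, hi=10
arr[mid]=5<13: swap arr[0],arr[0]; lo=1,mid=1 → [5,6,20,11,12,13,14,15,16,17,10]
arr[mid]=6<13: swap arr[1],arr[1]; lo=2,mid=2 → [5,6,20,11,12,13,14,15,16,17,10]
arr[mid]=20>13: swap arr[2],arr[10]; hi=9 → [5,6,10,11,12,13,14,15,16,17,20]
arr[mid]=10<13: swap arr[2],arr[2]; lo=3,mid=3 → [5,6,10,11,12,13,14,15,16,17,20]
arr[mid]=11<13: swap arr[3],arr[3]; lo=4,mid=4 → [5,6,10,11,12,13,14,15,16,17,20]
arr[mid]=12<13: swap arr[4],arr[4]; lo=5,mid=5 → [5,6,10,11,12,13,14,15,16,17,20]
arr[mid]=13=13: mid=6
arr[mid]=14>13: swap arr[6],arr[9]; hi=8 → [5,6,10,11,12,13,17,15,16,14,20]
arr[mid]=17>13: swap arr[6],arr[8]; hi=7 → [5,6,10,11,12,13,16,15,17,14,20]
arr[mid]=16>13: swap arr[6],arr[7]; hi=6 → [5,6,10,11,12,13,15,16,17,14,20]
arr[mid]=15>13: swap arr[6],arr[6]; hi=5 → [5,6,10,11,12,13,15,16,17,14,20]
end: lo=5, hi=5; arr = [5,6,10,11,12,13,15,16,17,14,20]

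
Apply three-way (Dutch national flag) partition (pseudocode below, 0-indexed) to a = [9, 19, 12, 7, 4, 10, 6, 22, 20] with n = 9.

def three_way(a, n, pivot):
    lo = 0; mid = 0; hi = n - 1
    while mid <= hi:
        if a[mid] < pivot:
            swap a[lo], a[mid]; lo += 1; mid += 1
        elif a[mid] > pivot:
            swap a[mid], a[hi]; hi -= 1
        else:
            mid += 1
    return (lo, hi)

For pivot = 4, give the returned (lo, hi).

lo=0 mid=0 hi=8
9>4: swap(0,8), hi=7 ⇒ [20, 19, 12, 7, 4, 10, 6, 22, 9]
20>4: swap(0,7), hi=6 ⇒ [22, 19, 12, 7, 4, 10, 6, 20, 9]
22>4: swap(0,6), hi=5 ⇒ [6, 19, 12, 7, 4, 10, 22, 20, 9]
6>4: swap(0,5), hi=4 ⇒ [10, 19, 12, 7, 4, 6, 22, 20, 9]
10>4: swap(0,4), hi=3 ⇒ [4, 19, 12, 7, 10, 6, 22, 20, 9]
4=4: mid=1
19>4: swap(1,3), hi=2 ⇒ [4, 7, 12, 19, 10, 6, 22, 20, 9]
7>4: swap(1,2), hi=1 ⇒ [4, 12, 7, 19, 10, 6, 22, 20, 9]
12>4: swap(1,1), hi=0 ⇒ [4, 12, 7, 19, 10, 6, 22, 20, 9]
done. lo=0 hi=0; a=[4, 12, 7, 19, 10, 6, 22, 20, 9]

(0, 0)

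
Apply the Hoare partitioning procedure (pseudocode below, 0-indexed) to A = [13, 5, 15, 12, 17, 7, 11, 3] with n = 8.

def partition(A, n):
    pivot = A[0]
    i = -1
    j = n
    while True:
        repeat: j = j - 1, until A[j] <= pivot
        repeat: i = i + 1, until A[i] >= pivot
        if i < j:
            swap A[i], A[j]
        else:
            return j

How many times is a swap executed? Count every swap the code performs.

3

pivot=13
j stops at 7 (3), i stops at 0 (13); swap ⇒ [3, 5, 15, 12, 17, 7, 11, 13]
j stops at 6 (11), i stops at 2 (15); swap ⇒ [3, 5, 11, 12, 17, 7, 15, 13]
j stops at 5 (7), i stops at 4 (17); swap ⇒ [3, 5, 11, 12, 7, 17, 15, 13]
j stops at 4, i stops at 5; i≥j ⇒ return 4. A=[3, 5, 11, 12, 7, 17, 15, 13]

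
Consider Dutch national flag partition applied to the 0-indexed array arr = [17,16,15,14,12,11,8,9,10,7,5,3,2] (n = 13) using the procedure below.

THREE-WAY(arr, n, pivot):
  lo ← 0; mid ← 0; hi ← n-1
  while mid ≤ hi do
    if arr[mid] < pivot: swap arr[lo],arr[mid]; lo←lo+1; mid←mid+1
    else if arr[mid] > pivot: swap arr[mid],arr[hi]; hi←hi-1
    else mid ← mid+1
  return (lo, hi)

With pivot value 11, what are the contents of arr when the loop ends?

[2,3,5,7,10,8,9,11,12,14,15,16,17]

pivot = 11; lo=0, mid=0, hi=12
arr[mid]=17>11: swap arr[0],arr[12]; hi=11 → [2,16,15,14,12,11,8,9,10,7,5,3,17]
arr[mid]=2<11: swap arr[0],arr[0]; lo=1,mid=1 → [2,16,15,14,12,11,8,9,10,7,5,3,17]
arr[mid]=16>11: swap arr[1],arr[11]; hi=10 → [2,3,15,14,12,11,8,9,10,7,5,16,17]
arr[mid]=3<11: swap arr[1],arr[1]; lo=2,mid=2 → [2,3,15,14,12,11,8,9,10,7,5,16,17]
arr[mid]=15>11: swap arr[2],arr[10]; hi=9 → [2,3,5,14,12,11,8,9,10,7,15,16,17]
arr[mid]=5<11: swap arr[2],arr[2]; lo=3,mid=3 → [2,3,5,14,12,11,8,9,10,7,15,16,17]
arr[mid]=14>11: swap arr[3],arr[9]; hi=8 → [2,3,5,7,12,11,8,9,10,14,15,16,17]
arr[mid]=7<11: swap arr[3],arr[3]; lo=4,mid=4 → [2,3,5,7,12,11,8,9,10,14,15,16,17]
arr[mid]=12>11: swap arr[4],arr[8]; hi=7 → [2,3,5,7,10,11,8,9,12,14,15,16,17]
arr[mid]=10<11: swap arr[4],arr[4]; lo=5,mid=5 → [2,3,5,7,10,11,8,9,12,14,15,16,17]
arr[mid]=11=11: mid=6
arr[mid]=8<11: swap arr[5],arr[6]; lo=6,mid=7 → [2,3,5,7,10,8,11,9,12,14,15,16,17]
arr[mid]=9<11: swap arr[6],arr[7]; lo=7,mid=8 → [2,3,5,7,10,8,9,11,12,14,15,16,17]
end: lo=7, hi=7; arr = [2,3,5,7,10,8,9,11,12,14,15,16,17]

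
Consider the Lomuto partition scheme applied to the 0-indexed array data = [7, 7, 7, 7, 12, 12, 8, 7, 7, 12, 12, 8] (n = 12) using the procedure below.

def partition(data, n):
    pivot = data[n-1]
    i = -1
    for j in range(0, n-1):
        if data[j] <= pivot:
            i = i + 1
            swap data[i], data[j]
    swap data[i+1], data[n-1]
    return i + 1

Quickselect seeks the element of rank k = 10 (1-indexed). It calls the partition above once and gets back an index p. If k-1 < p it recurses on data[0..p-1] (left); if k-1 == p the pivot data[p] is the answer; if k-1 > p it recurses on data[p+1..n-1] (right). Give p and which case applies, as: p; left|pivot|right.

pivot = data[11] = 8; i = -1
j=0: data[0]=7 ≤ 8 → i=0, swap data[0],data[0] (no change) → [7, 7, 7, 7, 12, 12, 8, 7, 7, 12, 12, 8]
j=1: data[1]=7 ≤ 8 → i=1, swap data[1],data[1] (no change) → [7, 7, 7, 7, 12, 12, 8, 7, 7, 12, 12, 8]
j=2: data[2]=7 ≤ 8 → i=2, swap data[2],data[2] (no change) → [7, 7, 7, 7, 12, 12, 8, 7, 7, 12, 12, 8]
j=3: data[3]=7 ≤ 8 → i=3, swap data[3],data[3] (no change) → [7, 7, 7, 7, 12, 12, 8, 7, 7, 12, 12, 8]
j=4: data[4]=12 > 8 → no swap
j=5: data[5]=12 > 8 → no swap
j=6: data[6]=8 ≤ 8 → i=4, swap data[4],data[6] → [7, 7, 7, 7, 8, 12, 12, 7, 7, 12, 12, 8]
j=7: data[7]=7 ≤ 8 → i=5, swap data[5],data[7] → [7, 7, 7, 7, 8, 7, 12, 12, 7, 12, 12, 8]
j=8: data[8]=7 ≤ 8 → i=6, swap data[6],data[8] → [7, 7, 7, 7, 8, 7, 7, 12, 12, 12, 12, 8]
j=9: data[9]=12 > 8 → no swap
j=10: data[10]=12 > 8 → no swap
final swap data[7],data[11] → [7, 7, 7, 7, 8, 7, 7, 8, 12, 12, 12, 12]; return 7
p = 7; k-1 = 9 > 7 ⇒ right

7; right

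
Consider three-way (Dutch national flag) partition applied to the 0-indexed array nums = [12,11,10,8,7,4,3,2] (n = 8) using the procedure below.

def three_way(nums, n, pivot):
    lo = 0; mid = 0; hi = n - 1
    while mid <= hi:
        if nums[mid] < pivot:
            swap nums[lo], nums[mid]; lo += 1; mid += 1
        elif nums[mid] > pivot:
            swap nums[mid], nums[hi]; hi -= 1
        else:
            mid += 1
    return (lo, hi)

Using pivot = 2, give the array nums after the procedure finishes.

[2,10,8,7,4,3,11,12]

pivot = 2; lo=0, mid=0, hi=7
nums[mid]=12>2: swap nums[0],nums[7]; hi=6 → [2,11,10,8,7,4,3,12]
nums[mid]=2=2: mid=1
nums[mid]=11>2: swap nums[1],nums[6]; hi=5 → [2,3,10,8,7,4,11,12]
nums[mid]=3>2: swap nums[1],nums[5]; hi=4 → [2,4,10,8,7,3,11,12]
nums[mid]=4>2: swap nums[1],nums[4]; hi=3 → [2,7,10,8,4,3,11,12]
nums[mid]=7>2: swap nums[1],nums[3]; hi=2 → [2,8,10,7,4,3,11,12]
nums[mid]=8>2: swap nums[1],nums[2]; hi=1 → [2,10,8,7,4,3,11,12]
nums[mid]=10>2: swap nums[1],nums[1]; hi=0 → [2,10,8,7,4,3,11,12]
end: lo=0, hi=0; nums = [2,10,8,7,4,3,11,12]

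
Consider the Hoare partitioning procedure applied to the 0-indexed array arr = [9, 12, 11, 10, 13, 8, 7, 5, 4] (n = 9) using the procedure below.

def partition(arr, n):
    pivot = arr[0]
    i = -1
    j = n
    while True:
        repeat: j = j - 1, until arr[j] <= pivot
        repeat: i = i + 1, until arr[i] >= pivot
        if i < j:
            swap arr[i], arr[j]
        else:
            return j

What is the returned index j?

3

pivot=9
j stops at 8 (4), i stops at 0 (9); swap ⇒ [4, 12, 11, 10, 13, 8, 7, 5, 9]
j stops at 7 (5), i stops at 1 (12); swap ⇒ [4, 5, 11, 10, 13, 8, 7, 12, 9]
j stops at 6 (7), i stops at 2 (11); swap ⇒ [4, 5, 7, 10, 13, 8, 11, 12, 9]
j stops at 5 (8), i stops at 3 (10); swap ⇒ [4, 5, 7, 8, 13, 10, 11, 12, 9]
j stops at 3, i stops at 4; i≥j ⇒ return 3. arr=[4, 5, 7, 8, 13, 10, 11, 12, 9]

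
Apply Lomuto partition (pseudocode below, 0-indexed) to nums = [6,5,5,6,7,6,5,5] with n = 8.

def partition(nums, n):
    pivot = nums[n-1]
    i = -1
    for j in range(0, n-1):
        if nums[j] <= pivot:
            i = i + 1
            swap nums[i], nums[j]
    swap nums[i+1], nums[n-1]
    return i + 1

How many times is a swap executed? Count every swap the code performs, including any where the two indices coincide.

4

pivot = nums[7] = 5; i = -1
j=0: nums[0]=6 > 5 → no swap
j=1: nums[1]=5 ≤ 5 → i=0, swap nums[0],nums[1] → [5,6,5,6,7,6,5,5]
j=2: nums[2]=5 ≤ 5 → i=1, swap nums[1],nums[2] → [5,5,6,6,7,6,5,5]
j=3: nums[3]=6 > 5 → no swap
j=4: nums[4]=7 > 5 → no swap
j=5: nums[5]=6 > 5 → no swap
j=6: nums[6]=5 ≤ 5 → i=2, swap nums[2],nums[6] → [5,5,5,6,7,6,6,5]
final swap nums[3],nums[7] → [5,5,5,5,7,6,6,6]; return 3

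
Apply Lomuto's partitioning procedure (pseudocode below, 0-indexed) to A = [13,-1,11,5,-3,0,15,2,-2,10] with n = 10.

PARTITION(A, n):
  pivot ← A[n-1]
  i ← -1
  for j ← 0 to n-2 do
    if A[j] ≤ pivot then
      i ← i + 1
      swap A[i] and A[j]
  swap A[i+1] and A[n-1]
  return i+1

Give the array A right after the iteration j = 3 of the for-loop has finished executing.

pivot = A[9] = 10; i = -1
j=0: A[0]=13 > 10 → no swap
j=1: A[1]=-1 ≤ 10 → i=0, swap A[0],A[1] → [-1,13,11,5,-3,0,15,2,-2,10]
j=2: A[2]=11 > 10 → no swap
j=3: A[3]=5 ≤ 10 → i=1, swap A[1],A[3] → [-1,5,11,13,-3,0,15,2,-2,10]
(after j=3) A = [-1,5,11,13,-3,0,15,2,-2,10]

[-1,5,11,13,-3,0,15,2,-2,10]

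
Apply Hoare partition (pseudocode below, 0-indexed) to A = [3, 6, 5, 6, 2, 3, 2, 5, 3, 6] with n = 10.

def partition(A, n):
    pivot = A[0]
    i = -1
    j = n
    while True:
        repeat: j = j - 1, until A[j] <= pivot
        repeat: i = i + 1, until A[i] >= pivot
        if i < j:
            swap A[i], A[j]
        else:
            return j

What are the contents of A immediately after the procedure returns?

pivot=3
j stops at 8 (3), i stops at 0 (3); swap ⇒ [3, 6, 5, 6, 2, 3, 2, 5, 3, 6]
j stops at 6 (2), i stops at 1 (6); swap ⇒ [3, 2, 5, 6, 2, 3, 6, 5, 3, 6]
j stops at 5 (3), i stops at 2 (5); swap ⇒ [3, 2, 3, 6, 2, 5, 6, 5, 3, 6]
j stops at 4 (2), i stops at 3 (6); swap ⇒ [3, 2, 3, 2, 6, 5, 6, 5, 3, 6]
j stops at 3, i stops at 4; i≥j ⇒ return 3. A=[3, 2, 3, 2, 6, 5, 6, 5, 3, 6]

[3, 2, 3, 2, 6, 5, 6, 5, 3, 6]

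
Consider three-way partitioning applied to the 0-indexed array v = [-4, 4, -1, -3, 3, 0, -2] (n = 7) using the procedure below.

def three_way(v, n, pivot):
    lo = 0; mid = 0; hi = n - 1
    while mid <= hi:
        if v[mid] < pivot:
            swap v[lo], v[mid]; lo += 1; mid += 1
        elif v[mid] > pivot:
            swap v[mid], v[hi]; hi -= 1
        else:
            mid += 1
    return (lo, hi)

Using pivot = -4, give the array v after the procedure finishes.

[-4, -1, -3, 3, 0, -2, 4]

pivot = -4; lo=0, mid=0, hi=6
v[mid]=-4=-4: mid=1
v[mid]=4>-4: swap v[1],v[6]; hi=5 → [-4, -2, -1, -3, 3, 0, 4]
v[mid]=-2>-4: swap v[1],v[5]; hi=4 → [-4, 0, -1, -3, 3, -2, 4]
v[mid]=0>-4: swap v[1],v[4]; hi=3 → [-4, 3, -1, -3, 0, -2, 4]
v[mid]=3>-4: swap v[1],v[3]; hi=2 → [-4, -3, -1, 3, 0, -2, 4]
v[mid]=-3>-4: swap v[1],v[2]; hi=1 → [-4, -1, -3, 3, 0, -2, 4]
v[mid]=-1>-4: swap v[1],v[1]; hi=0 → [-4, -1, -3, 3, 0, -2, 4]
end: lo=0, hi=0; v = [-4, -1, -3, 3, 0, -2, 4]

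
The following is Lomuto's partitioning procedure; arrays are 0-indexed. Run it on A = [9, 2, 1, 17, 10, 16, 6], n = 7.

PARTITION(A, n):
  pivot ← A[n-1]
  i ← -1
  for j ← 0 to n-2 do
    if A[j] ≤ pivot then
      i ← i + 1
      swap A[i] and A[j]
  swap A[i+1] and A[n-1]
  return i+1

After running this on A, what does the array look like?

[2, 1, 6, 17, 10, 16, 9]

pivot=6, i=-1
j=0: 9>6, skip
j=1: 2≤6, i=0, swap(0,1) ⇒ [2, 9, 1, 17, 10, 16, 6]
j=2: 1≤6, i=1, swap(1,2) ⇒ [2, 1, 9, 17, 10, 16, 6]
j=3: 17>6, skip
j=4: 10>6, skip
j=5: 16>6, skip
swap(2,6) ⇒ [2, 1, 6, 17, 10, 16, 9]; return 2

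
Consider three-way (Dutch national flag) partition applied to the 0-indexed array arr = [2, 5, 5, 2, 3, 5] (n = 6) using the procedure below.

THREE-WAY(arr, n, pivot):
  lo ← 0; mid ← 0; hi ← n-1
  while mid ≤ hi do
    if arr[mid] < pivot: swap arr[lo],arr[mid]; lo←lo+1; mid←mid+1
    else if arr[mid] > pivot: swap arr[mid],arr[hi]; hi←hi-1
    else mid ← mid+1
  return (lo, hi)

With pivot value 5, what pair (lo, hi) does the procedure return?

lo=0 mid=0 hi=5
2<5: swap(0,0), lo=1 mid=1 ⇒ [2, 5, 5, 2, 3, 5]
5=5: mid=2
5=5: mid=3
2<5: swap(1,3), lo=2 mid=4 ⇒ [2, 2, 5, 5, 3, 5]
3<5: swap(2,4), lo=3 mid=5 ⇒ [2, 2, 3, 5, 5, 5]
5=5: mid=6
done. lo=3 hi=5; arr=[2, 2, 3, 5, 5, 5]

(3, 5)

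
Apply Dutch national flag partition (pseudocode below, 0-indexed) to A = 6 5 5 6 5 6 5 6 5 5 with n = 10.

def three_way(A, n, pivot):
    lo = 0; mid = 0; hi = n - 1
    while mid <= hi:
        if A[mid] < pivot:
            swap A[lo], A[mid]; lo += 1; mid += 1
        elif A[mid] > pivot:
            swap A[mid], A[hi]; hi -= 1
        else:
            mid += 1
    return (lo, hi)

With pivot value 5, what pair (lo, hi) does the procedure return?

(0, 5)

pivot = 5; lo=0, mid=0, hi=9
A[mid]=6>5: swap A[0],A[9]; hi=8 → 5 5 5 6 5 6 5 6 5 6
A[mid]=5=5: mid=1
A[mid]=5=5: mid=2
A[mid]=5=5: mid=3
A[mid]=6>5: swap A[3],A[8]; hi=7 → 5 5 5 5 5 6 5 6 6 6
A[mid]=5=5: mid=4
A[mid]=5=5: mid=5
A[mid]=6>5: swap A[5],A[7]; hi=6 → 5 5 5 5 5 6 5 6 6 6
A[mid]=6>5: swap A[5],A[6]; hi=5 → 5 5 5 5 5 5 6 6 6 6
A[mid]=5=5: mid=6
end: lo=0, hi=5; A = 5 5 5 5 5 5 6 6 6 6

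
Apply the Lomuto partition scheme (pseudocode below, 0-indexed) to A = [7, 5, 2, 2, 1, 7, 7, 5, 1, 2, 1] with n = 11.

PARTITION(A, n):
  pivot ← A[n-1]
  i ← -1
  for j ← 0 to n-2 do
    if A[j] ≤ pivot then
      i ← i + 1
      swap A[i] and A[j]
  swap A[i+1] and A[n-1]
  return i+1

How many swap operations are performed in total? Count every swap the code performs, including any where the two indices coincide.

3

pivot=1, i=-1
j=0: 7>1, skip
j=1: 5>1, skip
j=2: 2>1, skip
j=3: 2>1, skip
j=4: 1≤1, i=0, swap(0,4) ⇒ [1, 5, 2, 2, 7, 7, 7, 5, 1, 2, 1]
j=5: 7>1, skip
j=6: 7>1, skip
j=7: 5>1, skip
j=8: 1≤1, i=1, swap(1,8) ⇒ [1, 1, 2, 2, 7, 7, 7, 5, 5, 2, 1]
j=9: 2>1, skip
swap(2,10) ⇒ [1, 1, 1, 2, 7, 7, 7, 5, 5, 2, 2]; return 2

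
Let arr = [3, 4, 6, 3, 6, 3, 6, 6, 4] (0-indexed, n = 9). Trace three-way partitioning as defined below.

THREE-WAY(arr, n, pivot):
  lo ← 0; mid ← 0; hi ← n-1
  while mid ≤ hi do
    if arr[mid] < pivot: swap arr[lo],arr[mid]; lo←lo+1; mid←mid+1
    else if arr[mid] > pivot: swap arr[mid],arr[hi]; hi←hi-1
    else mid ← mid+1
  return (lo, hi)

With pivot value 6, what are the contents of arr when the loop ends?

[3, 4, 3, 3, 4, 6, 6, 6, 6]

pivot = 6; lo=0, mid=0, hi=8
arr[mid]=3<6: swap arr[0],arr[0]; lo=1,mid=1 → [3, 4, 6, 3, 6, 3, 6, 6, 4]
arr[mid]=4<6: swap arr[1],arr[1]; lo=2,mid=2 → [3, 4, 6, 3, 6, 3, 6, 6, 4]
arr[mid]=6=6: mid=3
arr[mid]=3<6: swap arr[2],arr[3]; lo=3,mid=4 → [3, 4, 3, 6, 6, 3, 6, 6, 4]
arr[mid]=6=6: mid=5
arr[mid]=3<6: swap arr[3],arr[5]; lo=4,mid=6 → [3, 4, 3, 3, 6, 6, 6, 6, 4]
arr[mid]=6=6: mid=7
arr[mid]=6=6: mid=8
arr[mid]=4<6: swap arr[4],arr[8]; lo=5,mid=9 → [3, 4, 3, 3, 4, 6, 6, 6, 6]
end: lo=5, hi=8; arr = [3, 4, 3, 3, 4, 6, 6, 6, 6]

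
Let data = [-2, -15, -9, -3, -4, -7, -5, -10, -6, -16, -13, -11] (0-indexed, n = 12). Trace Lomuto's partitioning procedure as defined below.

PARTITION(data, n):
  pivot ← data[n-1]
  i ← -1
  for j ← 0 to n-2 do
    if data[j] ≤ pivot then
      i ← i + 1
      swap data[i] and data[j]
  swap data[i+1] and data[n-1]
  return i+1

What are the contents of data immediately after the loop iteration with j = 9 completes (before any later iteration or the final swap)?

[-15, -16, -9, -3, -4, -7, -5, -10, -6, -2, -13, -11]

pivot = data[11] = -11; i = -1
j=0: data[0]=-2 > -11 → no swap
j=1: data[1]=-15 ≤ -11 → i=0, swap data[0],data[1] → [-15, -2, -9, -3, -4, -7, -5, -10, -6, -16, -13, -11]
j=2: data[2]=-9 > -11 → no swap
j=3: data[3]=-3 > -11 → no swap
j=4: data[4]=-4 > -11 → no swap
j=5: data[5]=-7 > -11 → no swap
j=6: data[6]=-5 > -11 → no swap
j=7: data[7]=-10 > -11 → no swap
j=8: data[8]=-6 > -11 → no swap
j=9: data[9]=-16 ≤ -11 → i=1, swap data[1],data[9] → [-15, -16, -9, -3, -4, -7, -5, -10, -6, -2, -13, -11]
(after j=9) data = [-15, -16, -9, -3, -4, -7, -5, -10, -6, -2, -13, -11]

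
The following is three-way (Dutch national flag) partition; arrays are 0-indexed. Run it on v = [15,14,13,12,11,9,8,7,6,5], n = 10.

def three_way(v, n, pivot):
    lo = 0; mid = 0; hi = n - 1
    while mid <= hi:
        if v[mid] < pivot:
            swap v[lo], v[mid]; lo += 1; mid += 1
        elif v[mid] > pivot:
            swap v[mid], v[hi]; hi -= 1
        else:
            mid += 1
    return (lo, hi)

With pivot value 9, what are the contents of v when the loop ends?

lo=0 mid=0 hi=9
15>9: swap(0,9), hi=8 ⇒ [5,14,13,12,11,9,8,7,6,15]
5<9: swap(0,0), lo=1 mid=1 ⇒ [5,14,13,12,11,9,8,7,6,15]
14>9: swap(1,8), hi=7 ⇒ [5,6,13,12,11,9,8,7,14,15]
6<9: swap(1,1), lo=2 mid=2 ⇒ [5,6,13,12,11,9,8,7,14,15]
13>9: swap(2,7), hi=6 ⇒ [5,6,7,12,11,9,8,13,14,15]
7<9: swap(2,2), lo=3 mid=3 ⇒ [5,6,7,12,11,9,8,13,14,15]
12>9: swap(3,6), hi=5 ⇒ [5,6,7,8,11,9,12,13,14,15]
8<9: swap(3,3), lo=4 mid=4 ⇒ [5,6,7,8,11,9,12,13,14,15]
11>9: swap(4,5), hi=4 ⇒ [5,6,7,8,9,11,12,13,14,15]
9=9: mid=5
done. lo=4 hi=4; v=[5,6,7,8,9,11,12,13,14,15]

[5,6,7,8,9,11,12,13,14,15]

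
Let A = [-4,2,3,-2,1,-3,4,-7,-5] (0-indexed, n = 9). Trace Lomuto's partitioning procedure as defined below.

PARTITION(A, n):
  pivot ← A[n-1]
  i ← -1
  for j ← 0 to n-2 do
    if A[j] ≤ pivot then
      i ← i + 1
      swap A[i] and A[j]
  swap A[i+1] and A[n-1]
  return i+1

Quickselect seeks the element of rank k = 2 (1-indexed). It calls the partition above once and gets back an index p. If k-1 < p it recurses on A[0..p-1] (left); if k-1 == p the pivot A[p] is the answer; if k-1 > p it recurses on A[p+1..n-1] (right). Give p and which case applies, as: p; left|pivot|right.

pivot = A[8] = -5; i = -1
j=0: A[0]=-4 > -5 → no swap
j=1: A[1]=2 > -5 → no swap
j=2: A[2]=3 > -5 → no swap
j=3: A[3]=-2 > -5 → no swap
j=4: A[4]=1 > -5 → no swap
j=5: A[5]=-3 > -5 → no swap
j=6: A[6]=4 > -5 → no swap
j=7: A[7]=-7 ≤ -5 → i=0, swap A[0],A[7] → [-7,2,3,-2,1,-3,4,-4,-5]
final swap A[1],A[8] → [-7,-5,3,-2,1,-3,4,-4,2]; return 1
p = 1; k-1 = 1 == 1 ⇒ pivot

1; pivot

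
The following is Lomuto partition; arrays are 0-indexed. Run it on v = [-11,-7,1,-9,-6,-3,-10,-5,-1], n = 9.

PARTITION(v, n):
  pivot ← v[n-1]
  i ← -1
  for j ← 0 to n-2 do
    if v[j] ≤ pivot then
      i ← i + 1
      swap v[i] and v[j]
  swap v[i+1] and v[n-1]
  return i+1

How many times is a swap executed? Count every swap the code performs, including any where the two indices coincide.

8

pivot=-1, i=-1
j=0: -11≤-1, i=0, swap(0,0) ⇒ [-11,-7,1,-9,-6,-3,-10,-5,-1]
j=1: -7≤-1, i=1, swap(1,1) ⇒ [-11,-7,1,-9,-6,-3,-10,-5,-1]
j=2: 1>-1, skip
j=3: -9≤-1, i=2, swap(2,3) ⇒ [-11,-7,-9,1,-6,-3,-10,-5,-1]
j=4: -6≤-1, i=3, swap(3,4) ⇒ [-11,-7,-9,-6,1,-3,-10,-5,-1]
j=5: -3≤-1, i=4, swap(4,5) ⇒ [-11,-7,-9,-6,-3,1,-10,-5,-1]
j=6: -10≤-1, i=5, swap(5,6) ⇒ [-11,-7,-9,-6,-3,-10,1,-5,-1]
j=7: -5≤-1, i=6, swap(6,7) ⇒ [-11,-7,-9,-6,-3,-10,-5,1,-1]
swap(7,8) ⇒ [-11,-7,-9,-6,-3,-10,-5,-1,1]; return 7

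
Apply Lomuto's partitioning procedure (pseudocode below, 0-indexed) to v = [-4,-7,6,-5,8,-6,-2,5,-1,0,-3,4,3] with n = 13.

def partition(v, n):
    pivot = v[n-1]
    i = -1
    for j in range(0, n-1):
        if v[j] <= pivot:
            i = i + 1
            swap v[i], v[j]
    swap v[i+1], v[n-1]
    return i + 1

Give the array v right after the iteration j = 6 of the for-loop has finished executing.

pivot=3, i=-1
j=0: -4≤3, i=0, swap(0,0) ⇒ [-4,-7,6,-5,8,-6,-2,5,-1,0,-3,4,3]
j=1: -7≤3, i=1, swap(1,1) ⇒ [-4,-7,6,-5,8,-6,-2,5,-1,0,-3,4,3]
j=2: 6>3, skip
j=3: -5≤3, i=2, swap(2,3) ⇒ [-4,-7,-5,6,8,-6,-2,5,-1,0,-3,4,3]
j=4: 8>3, skip
j=5: -6≤3, i=3, swap(3,5) ⇒ [-4,-7,-5,-6,8,6,-2,5,-1,0,-3,4,3]
j=6: -2≤3, i=4, swap(4,6) ⇒ [-4,-7,-5,-6,-2,6,8,5,-1,0,-3,4,3]
(after j=6) v = [-4,-7,-5,-6,-2,6,8,5,-1,0,-3,4,3]

[-4,-7,-5,-6,-2,6,8,5,-1,0,-3,4,3]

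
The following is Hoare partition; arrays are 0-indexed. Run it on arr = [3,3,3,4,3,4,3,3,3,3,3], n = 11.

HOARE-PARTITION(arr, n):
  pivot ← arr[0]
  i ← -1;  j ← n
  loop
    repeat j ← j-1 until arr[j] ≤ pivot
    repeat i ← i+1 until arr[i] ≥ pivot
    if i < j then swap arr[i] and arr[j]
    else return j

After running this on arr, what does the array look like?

pivot = arr[0] = 3; i = -1, j = 11
j→10 (arr[10]=3≤3), i→0 (arr[0]=3≥3); i<j, swap → [3,3,3,4,3,4,3,3,3,3,3]
j→9 (arr[9]=3≤3), i→1 (arr[1]=3≥3); i<j, swap → [3,3,3,4,3,4,3,3,3,3,3]
j→8 (arr[8]=3≤3), i→2 (arr[2]=3≥3); i<j, swap → [3,3,3,4,3,4,3,3,3,3,3]
j→7 (arr[7]=3≤3), i→3 (arr[3]=4≥3); i<j, swap → [3,3,3,3,3,4,3,4,3,3,3]
j→6 (arr[6]=3≤3), i→4 (arr[4]=3≥3); i<j, swap → [3,3,3,3,3,4,3,4,3,3,3]
j→4, i→5; i≥j, return j=4. arr = [3,3,3,3,3,4,3,4,3,3,3]

[3,3,3,3,3,4,3,4,3,3,3]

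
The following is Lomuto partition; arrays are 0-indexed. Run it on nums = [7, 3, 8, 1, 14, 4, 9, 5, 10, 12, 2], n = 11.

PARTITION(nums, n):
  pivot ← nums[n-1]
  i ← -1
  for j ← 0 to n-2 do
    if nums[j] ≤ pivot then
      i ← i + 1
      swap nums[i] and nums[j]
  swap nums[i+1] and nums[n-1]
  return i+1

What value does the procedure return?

1

pivot = nums[10] = 2; i = -1
j=0: nums[0]=7 > 2 → no swap
j=1: nums[1]=3 > 2 → no swap
j=2: nums[2]=8 > 2 → no swap
j=3: nums[3]=1 ≤ 2 → i=0, swap nums[0],nums[3] → [1, 3, 8, 7, 14, 4, 9, 5, 10, 12, 2]
j=4: nums[4]=14 > 2 → no swap
j=5: nums[5]=4 > 2 → no swap
j=6: nums[6]=9 > 2 → no swap
j=7: nums[7]=5 > 2 → no swap
j=8: nums[8]=10 > 2 → no swap
j=9: nums[9]=12 > 2 → no swap
final swap nums[1],nums[10] → [1, 2, 8, 7, 14, 4, 9, 5, 10, 12, 3]; return 1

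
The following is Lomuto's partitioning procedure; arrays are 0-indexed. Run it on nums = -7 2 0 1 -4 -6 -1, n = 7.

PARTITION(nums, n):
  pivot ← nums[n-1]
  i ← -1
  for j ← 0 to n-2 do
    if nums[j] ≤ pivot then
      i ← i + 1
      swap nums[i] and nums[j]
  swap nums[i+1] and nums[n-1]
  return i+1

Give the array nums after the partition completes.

pivot = nums[6] = -1; i = -1
j=0: nums[0]=-7 ≤ -1 → i=0, swap nums[0],nums[0] (no change) → -7 2 0 1 -4 -6 -1
j=1: nums[1]=2 > -1 → no swap
j=2: nums[2]=0 > -1 → no swap
j=3: nums[3]=1 > -1 → no swap
j=4: nums[4]=-4 ≤ -1 → i=1, swap nums[1],nums[4] → -7 -4 0 1 2 -6 -1
j=5: nums[5]=-6 ≤ -1 → i=2, swap nums[2],nums[5] → -7 -4 -6 1 2 0 -1
final swap nums[3],nums[6] → -7 -4 -6 -1 2 0 1; return 3

-7 -4 -6 -1 2 0 1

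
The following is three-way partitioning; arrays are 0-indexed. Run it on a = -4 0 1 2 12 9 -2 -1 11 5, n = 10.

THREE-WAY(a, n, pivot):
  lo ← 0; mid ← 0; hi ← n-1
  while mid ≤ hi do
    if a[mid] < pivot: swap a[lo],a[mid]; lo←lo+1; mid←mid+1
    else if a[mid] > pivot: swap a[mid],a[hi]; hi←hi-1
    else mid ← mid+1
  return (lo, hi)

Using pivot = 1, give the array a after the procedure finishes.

pivot = 1; lo=0, mid=0, hi=9
a[mid]=-4<1: swap a[0],a[0]; lo=1,mid=1 → -4 0 1 2 12 9 -2 -1 11 5
a[mid]=0<1: swap a[1],a[1]; lo=2,mid=2 → -4 0 1 2 12 9 -2 -1 11 5
a[mid]=1=1: mid=3
a[mid]=2>1: swap a[3],a[9]; hi=8 → -4 0 1 5 12 9 -2 -1 11 2
a[mid]=5>1: swap a[3],a[8]; hi=7 → -4 0 1 11 12 9 -2 -1 5 2
a[mid]=11>1: swap a[3],a[7]; hi=6 → -4 0 1 -1 12 9 -2 11 5 2
a[mid]=-1<1: swap a[2],a[3]; lo=3,mid=4 → -4 0 -1 1 12 9 -2 11 5 2
a[mid]=12>1: swap a[4],a[6]; hi=5 → -4 0 -1 1 -2 9 12 11 5 2
a[mid]=-2<1: swap a[3],a[4]; lo=4,mid=5 → -4 0 -1 -2 1 9 12 11 5 2
a[mid]=9>1: swap a[5],a[5]; hi=4 → -4 0 -1 -2 1 9 12 11 5 2
end: lo=4, hi=4; a = -4 0 -1 -2 1 9 12 11 5 2

-4 0 -1 -2 1 9 12 11 5 2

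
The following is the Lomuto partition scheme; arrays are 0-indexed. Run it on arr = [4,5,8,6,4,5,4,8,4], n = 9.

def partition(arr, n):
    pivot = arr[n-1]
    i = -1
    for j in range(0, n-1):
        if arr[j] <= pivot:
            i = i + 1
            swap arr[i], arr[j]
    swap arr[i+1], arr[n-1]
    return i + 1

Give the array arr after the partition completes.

pivot=4, i=-1
j=0: 4≤4, i=0, swap(0,0) ⇒ [4,5,8,6,4,5,4,8,4]
j=1: 5>4, skip
j=2: 8>4, skip
j=3: 6>4, skip
j=4: 4≤4, i=1, swap(1,4) ⇒ [4,4,8,6,5,5,4,8,4]
j=5: 5>4, skip
j=6: 4≤4, i=2, swap(2,6) ⇒ [4,4,4,6,5,5,8,8,4]
j=7: 8>4, skip
swap(3,8) ⇒ [4,4,4,4,5,5,8,8,6]; return 3

[4,4,4,4,5,5,8,8,6]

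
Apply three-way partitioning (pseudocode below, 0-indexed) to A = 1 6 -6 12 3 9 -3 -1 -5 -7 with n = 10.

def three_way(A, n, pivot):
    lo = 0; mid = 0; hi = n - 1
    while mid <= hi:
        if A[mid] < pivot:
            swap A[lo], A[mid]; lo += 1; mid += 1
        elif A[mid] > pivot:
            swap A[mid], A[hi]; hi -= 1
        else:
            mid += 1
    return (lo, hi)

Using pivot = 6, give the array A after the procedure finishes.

lo=0 mid=0 hi=9
1<6: swap(0,0), lo=1 mid=1 ⇒ 1 6 -6 12 3 9 -3 -1 -5 -7
6=6: mid=2
-6<6: swap(1,2), lo=2 mid=3 ⇒ 1 -6 6 12 3 9 -3 -1 -5 -7
12>6: swap(3,9), hi=8 ⇒ 1 -6 6 -7 3 9 -3 -1 -5 12
-7<6: swap(2,3), lo=3 mid=4 ⇒ 1 -6 -7 6 3 9 -3 -1 -5 12
3<6: swap(3,4), lo=4 mid=5 ⇒ 1 -6 -7 3 6 9 -3 -1 -5 12
9>6: swap(5,8), hi=7 ⇒ 1 -6 -7 3 6 -5 -3 -1 9 12
-5<6: swap(4,5), lo=5 mid=6 ⇒ 1 -6 -7 3 -5 6 -3 -1 9 12
-3<6: swap(5,6), lo=6 mid=7 ⇒ 1 -6 -7 3 -5 -3 6 -1 9 12
-1<6: swap(6,7), lo=7 mid=8 ⇒ 1 -6 -7 3 -5 -3 -1 6 9 12
done. lo=7 hi=7; A=1 -6 -7 3 -5 -3 -1 6 9 12

1 -6 -7 3 -5 -3 -1 6 9 12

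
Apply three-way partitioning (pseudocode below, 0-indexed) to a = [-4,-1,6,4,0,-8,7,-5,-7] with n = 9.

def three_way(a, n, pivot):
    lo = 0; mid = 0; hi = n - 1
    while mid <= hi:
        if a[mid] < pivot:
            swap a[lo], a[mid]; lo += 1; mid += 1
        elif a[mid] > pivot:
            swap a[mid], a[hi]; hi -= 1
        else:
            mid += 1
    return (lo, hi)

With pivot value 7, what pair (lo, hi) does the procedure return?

lo=0 mid=0 hi=8
-4<7: swap(0,0), lo=1 mid=1 ⇒ [-4,-1,6,4,0,-8,7,-5,-7]
-1<7: swap(1,1), lo=2 mid=2 ⇒ [-4,-1,6,4,0,-8,7,-5,-7]
6<7: swap(2,2), lo=3 mid=3 ⇒ [-4,-1,6,4,0,-8,7,-5,-7]
4<7: swap(3,3), lo=4 mid=4 ⇒ [-4,-1,6,4,0,-8,7,-5,-7]
0<7: swap(4,4), lo=5 mid=5 ⇒ [-4,-1,6,4,0,-8,7,-5,-7]
-8<7: swap(5,5), lo=6 mid=6 ⇒ [-4,-1,6,4,0,-8,7,-5,-7]
7=7: mid=7
-5<7: swap(6,7), lo=7 mid=8 ⇒ [-4,-1,6,4,0,-8,-5,7,-7]
-7<7: swap(7,8), lo=8 mid=9 ⇒ [-4,-1,6,4,0,-8,-5,-7,7]
done. lo=8 hi=8; a=[-4,-1,6,4,0,-8,-5,-7,7]

(8, 8)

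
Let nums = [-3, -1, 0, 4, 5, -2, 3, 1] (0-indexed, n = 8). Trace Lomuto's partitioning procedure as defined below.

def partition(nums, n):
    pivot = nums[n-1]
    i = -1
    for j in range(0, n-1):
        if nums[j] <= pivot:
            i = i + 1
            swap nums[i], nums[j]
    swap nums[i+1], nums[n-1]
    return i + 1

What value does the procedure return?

4

pivot = nums[7] = 1; i = -1
j=0: nums[0]=-3 ≤ 1 → i=0, swap nums[0],nums[0] (no change) → [-3, -1, 0, 4, 5, -2, 3, 1]
j=1: nums[1]=-1 ≤ 1 → i=1, swap nums[1],nums[1] (no change) → [-3, -1, 0, 4, 5, -2, 3, 1]
j=2: nums[2]=0 ≤ 1 → i=2, swap nums[2],nums[2] (no change) → [-3, -1, 0, 4, 5, -2, 3, 1]
j=3: nums[3]=4 > 1 → no swap
j=4: nums[4]=5 > 1 → no swap
j=5: nums[5]=-2 ≤ 1 → i=3, swap nums[3],nums[5] → [-3, -1, 0, -2, 5, 4, 3, 1]
j=6: nums[6]=3 > 1 → no swap
final swap nums[4],nums[7] → [-3, -1, 0, -2, 1, 4, 3, 5]; return 4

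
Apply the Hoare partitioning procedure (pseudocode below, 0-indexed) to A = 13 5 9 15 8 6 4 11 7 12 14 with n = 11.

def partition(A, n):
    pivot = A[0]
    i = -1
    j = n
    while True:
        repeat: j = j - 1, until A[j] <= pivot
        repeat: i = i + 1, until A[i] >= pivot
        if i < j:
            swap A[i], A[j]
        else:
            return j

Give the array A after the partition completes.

pivot=13
j stops at 9 (12), i stops at 0 (13); swap ⇒ 12 5 9 15 8 6 4 11 7 13 14
j stops at 8 (7), i stops at 3 (15); swap ⇒ 12 5 9 7 8 6 4 11 15 13 14
j stops at 7, i stops at 8; i≥j ⇒ return 7. A=12 5 9 7 8 6 4 11 15 13 14

12 5 9 7 8 6 4 11 15 13 14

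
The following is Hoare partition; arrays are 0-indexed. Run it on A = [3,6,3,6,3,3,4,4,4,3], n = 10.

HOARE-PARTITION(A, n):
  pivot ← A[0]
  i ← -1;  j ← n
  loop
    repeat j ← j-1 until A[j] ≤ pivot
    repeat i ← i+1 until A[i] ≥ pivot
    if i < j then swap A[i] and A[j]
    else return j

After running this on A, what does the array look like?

[3,3,3,6,3,6,4,4,4,3]

pivot = A[0] = 3; i = -1, j = 10
j→9 (A[9]=3≤3), i→0 (A[0]=3≥3); i<j, swap → [3,6,3,6,3,3,4,4,4,3]
j→5 (A[5]=3≤3), i→1 (A[1]=6≥3); i<j, swap → [3,3,3,6,3,6,4,4,4,3]
j→4 (A[4]=3≤3), i→2 (A[2]=3≥3); i<j, swap → [3,3,3,6,3,6,4,4,4,3]
j→2, i→3; i≥j, return j=2. A = [3,3,3,6,3,6,4,4,4,3]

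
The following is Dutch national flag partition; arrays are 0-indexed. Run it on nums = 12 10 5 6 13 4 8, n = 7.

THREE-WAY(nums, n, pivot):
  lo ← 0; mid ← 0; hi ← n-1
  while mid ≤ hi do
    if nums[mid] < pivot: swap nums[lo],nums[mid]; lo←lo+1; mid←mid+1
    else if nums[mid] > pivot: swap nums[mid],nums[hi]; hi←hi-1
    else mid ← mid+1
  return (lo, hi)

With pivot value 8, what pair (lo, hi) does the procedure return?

(3, 3)

lo=0 mid=0 hi=6
12>8: swap(0,6), hi=5 ⇒ 8 10 5 6 13 4 12
8=8: mid=1
10>8: swap(1,5), hi=4 ⇒ 8 4 5 6 13 10 12
4<8: swap(0,1), lo=1 mid=2 ⇒ 4 8 5 6 13 10 12
5<8: swap(1,2), lo=2 mid=3 ⇒ 4 5 8 6 13 10 12
6<8: swap(2,3), lo=3 mid=4 ⇒ 4 5 6 8 13 10 12
13>8: swap(4,4), hi=3 ⇒ 4 5 6 8 13 10 12
done. lo=3 hi=3; nums=4 5 6 8 13 10 12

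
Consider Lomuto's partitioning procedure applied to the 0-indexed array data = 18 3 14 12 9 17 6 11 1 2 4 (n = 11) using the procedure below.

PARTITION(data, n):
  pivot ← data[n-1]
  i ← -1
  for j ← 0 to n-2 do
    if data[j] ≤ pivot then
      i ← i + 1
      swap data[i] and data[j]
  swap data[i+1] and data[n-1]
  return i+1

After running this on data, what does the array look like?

pivot = data[10] = 4; i = -1
j=0: data[0]=18 > 4 → no swap
j=1: data[1]=3 ≤ 4 → i=0, swap data[0],data[1] → 3 18 14 12 9 17 6 11 1 2 4
j=2: data[2]=14 > 4 → no swap
j=3: data[3]=12 > 4 → no swap
j=4: data[4]=9 > 4 → no swap
j=5: data[5]=17 > 4 → no swap
j=6: data[6]=6 > 4 → no swap
j=7: data[7]=11 > 4 → no swap
j=8: data[8]=1 ≤ 4 → i=1, swap data[1],data[8] → 3 1 14 12 9 17 6 11 18 2 4
j=9: data[9]=2 ≤ 4 → i=2, swap data[2],data[9] → 3 1 2 12 9 17 6 11 18 14 4
final swap data[3],data[10] → 3 1 2 4 9 17 6 11 18 14 12; return 3

3 1 2 4 9 17 6 11 18 14 12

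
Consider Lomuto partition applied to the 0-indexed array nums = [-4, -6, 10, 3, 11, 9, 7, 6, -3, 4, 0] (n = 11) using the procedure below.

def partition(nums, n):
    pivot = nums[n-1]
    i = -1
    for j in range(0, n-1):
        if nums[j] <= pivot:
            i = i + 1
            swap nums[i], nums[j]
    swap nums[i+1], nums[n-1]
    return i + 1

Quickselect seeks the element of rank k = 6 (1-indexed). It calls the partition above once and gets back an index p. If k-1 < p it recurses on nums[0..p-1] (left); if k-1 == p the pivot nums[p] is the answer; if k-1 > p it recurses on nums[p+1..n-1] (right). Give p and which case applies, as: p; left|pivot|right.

pivot = nums[10] = 0; i = -1
j=0: nums[0]=-4 ≤ 0 → i=0, swap nums[0],nums[0] (no change) → [-4, -6, 10, 3, 11, 9, 7, 6, -3, 4, 0]
j=1: nums[1]=-6 ≤ 0 → i=1, swap nums[1],nums[1] (no change) → [-4, -6, 10, 3, 11, 9, 7, 6, -3, 4, 0]
j=2: nums[2]=10 > 0 → no swap
j=3: nums[3]=3 > 0 → no swap
j=4: nums[4]=11 > 0 → no swap
j=5: nums[5]=9 > 0 → no swap
j=6: nums[6]=7 > 0 → no swap
j=7: nums[7]=6 > 0 → no swap
j=8: nums[8]=-3 ≤ 0 → i=2, swap nums[2],nums[8] → [-4, -6, -3, 3, 11, 9, 7, 6, 10, 4, 0]
j=9: nums[9]=4 > 0 → no swap
final swap nums[3],nums[10] → [-4, -6, -3, 0, 11, 9, 7, 6, 10, 4, 3]; return 3
p = 3; k-1 = 5 > 3 ⇒ right

3; right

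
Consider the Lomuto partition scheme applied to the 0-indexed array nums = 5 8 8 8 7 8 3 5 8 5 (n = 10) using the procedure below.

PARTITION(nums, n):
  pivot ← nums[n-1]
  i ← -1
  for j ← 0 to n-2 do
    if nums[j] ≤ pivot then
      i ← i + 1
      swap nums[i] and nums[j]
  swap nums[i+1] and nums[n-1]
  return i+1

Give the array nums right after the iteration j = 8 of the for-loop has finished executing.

pivot = nums[9] = 5; i = -1
j=0: nums[0]=5 ≤ 5 → i=0, swap nums[0],nums[0] (no change) → 5 8 8 8 7 8 3 5 8 5
j=1: nums[1]=8 > 5 → no swap
j=2: nums[2]=8 > 5 → no swap
j=3: nums[3]=8 > 5 → no swap
j=4: nums[4]=7 > 5 → no swap
j=5: nums[5]=8 > 5 → no swap
j=6: nums[6]=3 ≤ 5 → i=1, swap nums[1],nums[6] → 5 3 8 8 7 8 8 5 8 5
j=7: nums[7]=5 ≤ 5 → i=2, swap nums[2],nums[7] → 5 3 5 8 7 8 8 8 8 5
j=8: nums[8]=8 > 5 → no swap
(after j=8) nums = 5 3 5 8 7 8 8 8 8 5

5 3 5 8 7 8 8 8 8 5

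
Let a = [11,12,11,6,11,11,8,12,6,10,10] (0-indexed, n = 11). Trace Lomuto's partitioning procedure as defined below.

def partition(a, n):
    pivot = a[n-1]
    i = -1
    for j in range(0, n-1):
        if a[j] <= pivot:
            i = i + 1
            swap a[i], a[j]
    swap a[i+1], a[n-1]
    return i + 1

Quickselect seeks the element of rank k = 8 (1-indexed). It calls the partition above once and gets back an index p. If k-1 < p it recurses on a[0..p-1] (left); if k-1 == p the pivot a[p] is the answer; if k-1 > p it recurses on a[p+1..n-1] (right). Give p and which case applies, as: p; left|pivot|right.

4; right

pivot=10, i=-1
j=0: 11>10, skip
j=1: 12>10, skip
j=2: 11>10, skip
j=3: 6≤10, i=0, swap(0,3) ⇒ [6,12,11,11,11,11,8,12,6,10,10]
j=4: 11>10, skip
j=5: 11>10, skip
j=6: 8≤10, i=1, swap(1,6) ⇒ [6,8,11,11,11,11,12,12,6,10,10]
j=7: 12>10, skip
j=8: 6≤10, i=2, swap(2,8) ⇒ [6,8,6,11,11,11,12,12,11,10,10]
j=9: 10≤10, i=3, swap(3,9) ⇒ [6,8,6,10,11,11,12,12,11,11,10]
swap(4,10) ⇒ [6,8,6,10,10,11,12,12,11,11,11]; return 4
p = 4; k-1 = 7 > 4 ⇒ right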